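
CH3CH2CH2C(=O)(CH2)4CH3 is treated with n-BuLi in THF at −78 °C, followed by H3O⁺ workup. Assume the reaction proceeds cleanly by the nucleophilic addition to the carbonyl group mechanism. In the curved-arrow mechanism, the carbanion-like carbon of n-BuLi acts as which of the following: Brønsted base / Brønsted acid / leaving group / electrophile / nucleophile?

nucleophile

Step 1: Nucleophilic addition: the carbanion-like carbon of n-BuLi adds to the carbonyl carbon, pushing the π(C=O) electron pair onto oxygen and giving a tetrahedral alkoxide.
The carbanion-like carbon of n-BuLi donates an electron pair to form a new σ-bond to carbon — it is the nucleophile.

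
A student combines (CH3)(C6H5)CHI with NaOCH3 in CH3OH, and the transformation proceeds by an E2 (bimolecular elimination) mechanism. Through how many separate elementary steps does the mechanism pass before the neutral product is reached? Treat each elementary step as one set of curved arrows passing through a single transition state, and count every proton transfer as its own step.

1

Step 1: In one step, CH3O⁻ pulls off a β-proton, the C–I bond cleaves, and a C=C double bond forms between the α- and β-carbons (E2, anti elimination).
Total: 1 elementary step.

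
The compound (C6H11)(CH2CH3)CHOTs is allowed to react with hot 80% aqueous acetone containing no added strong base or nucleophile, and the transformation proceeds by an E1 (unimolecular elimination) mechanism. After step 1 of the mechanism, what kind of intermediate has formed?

Step 1: Unassisted departure of TsO⁻ (taking the C–O bonding pair) generates a secondary carbocation.
After step 1 the species present is a secondary carbocation.

secondary carbocation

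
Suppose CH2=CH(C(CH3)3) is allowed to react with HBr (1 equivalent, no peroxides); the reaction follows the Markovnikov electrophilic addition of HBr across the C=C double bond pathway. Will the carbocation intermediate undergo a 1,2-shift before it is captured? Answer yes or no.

yes

The first-formed carbocation is secondary.
The adjacent tert-butyl carbon has no hydrogen but bears methyl groups; migration of one methyl with its bonding pair (a 1,2-methyl shift) places the charge on a tertiary centre.
Tertiary is more stable than secondary, so the shift occurs.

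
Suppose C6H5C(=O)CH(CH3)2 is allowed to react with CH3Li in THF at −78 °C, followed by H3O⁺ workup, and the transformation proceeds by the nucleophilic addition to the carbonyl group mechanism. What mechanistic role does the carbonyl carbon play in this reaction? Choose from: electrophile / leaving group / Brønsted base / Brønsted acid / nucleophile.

electrophile

Step 1: the carbanion-like carbon of CH3Li attacks the sp² carbonyl carbon; the C=O π bond breaks and the electrons end up as a lone pair on the alkoxide oxygen of the tetrahedral intermediate.
The carbonyl carbon accepts an electron pair into an empty or π* orbital — it is the electrophile.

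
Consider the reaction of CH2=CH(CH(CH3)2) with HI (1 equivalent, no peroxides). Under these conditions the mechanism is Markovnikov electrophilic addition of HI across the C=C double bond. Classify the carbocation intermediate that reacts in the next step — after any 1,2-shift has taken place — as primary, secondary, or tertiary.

tertiary

Step 1: The π electrons of the C=C bond attack a proton of HI; Markovnikov addition places the new C–H on the less-substituted alkene carbon, so the positive charge ends up on the more-substituted carbon — a secondary carbocation. The H–I bond breaks heterolytically, releasing I⁻.
Step 2: A 1,2-hydride shift from the adjacent isopropyl carbon moves the positive charge from the secondary centre to an adjacent carbon, generating a more stable tertiary carbocation.
The cation rearranges from secondary to tertiary via a 1,2-hydride shift from the adjacent isopropyl carbon; the tertiary cation is what reacts next.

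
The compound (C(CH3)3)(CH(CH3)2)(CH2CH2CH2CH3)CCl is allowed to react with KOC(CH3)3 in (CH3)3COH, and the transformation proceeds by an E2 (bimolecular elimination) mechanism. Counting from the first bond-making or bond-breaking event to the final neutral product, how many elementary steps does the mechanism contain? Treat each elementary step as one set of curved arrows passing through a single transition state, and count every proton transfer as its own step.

1

Step 1: The strong base (CH3)3CO⁻ removes a β-hydrogen; in the same concerted event the electrons of the breaking C–H bond form the new π(C=C) bond and the C–Cl σ-bond breaks, expelling Cl⁻. Anti-periplanar geometry; one transition state.
Total: 1 elementary step.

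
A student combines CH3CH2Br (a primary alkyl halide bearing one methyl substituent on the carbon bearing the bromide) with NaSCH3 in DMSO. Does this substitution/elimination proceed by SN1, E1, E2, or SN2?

SN2

Conditions: a primary substrate with a strong nucleophile in the polar aprotic solvent DMSO.
These conditions are the textbook signature of the SN2 pathway.
An unhindered substrate with a strong nucleophile in a polar aprotic solvent favours one-step backside displacement.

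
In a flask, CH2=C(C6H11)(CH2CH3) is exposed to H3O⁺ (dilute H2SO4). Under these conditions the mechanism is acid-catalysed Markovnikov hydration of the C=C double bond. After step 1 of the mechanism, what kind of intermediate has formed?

Step 1: Protonation of the alkene by H3O⁺: the π bond acts as the nucleophile and picks up H⁺, giving the more stable (Markovnikov) tertiary carbocation. H2O is released.
After step 1 the species present is a tertiary carbocation.

tertiary carbocation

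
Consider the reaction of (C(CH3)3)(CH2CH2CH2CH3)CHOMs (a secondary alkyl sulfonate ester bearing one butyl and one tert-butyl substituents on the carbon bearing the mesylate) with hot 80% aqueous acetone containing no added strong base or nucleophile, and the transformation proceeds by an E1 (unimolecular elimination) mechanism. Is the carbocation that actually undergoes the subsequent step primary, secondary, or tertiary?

tertiary

Step 1: The C–O bond breaks with both electrons going to the mesylate; MsO⁻ leaves and a secondary carbocation remains.
Step 2: A methyl group with its bonding pair migrates from the adjacent tert-butyl carbon to the cationic centre — a 1,2-methyl shift — upgrading the secondary cation to a tertiary one.
The cation rearranges from secondary to tertiary via a 1,2-methyl shift from the adjacent tert-butyl carbon; the tertiary cation is what reacts next.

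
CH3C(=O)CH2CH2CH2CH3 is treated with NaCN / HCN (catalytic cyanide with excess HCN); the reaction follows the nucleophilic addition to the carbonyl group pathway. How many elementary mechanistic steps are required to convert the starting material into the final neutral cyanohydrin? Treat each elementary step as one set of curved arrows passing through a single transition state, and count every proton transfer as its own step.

2

Step 1: CN⁻ attacks the sp² carbonyl carbon; the C=O π bond breaks and the electrons end up as a lone pair on the alkoxide oxygen of the tetrahedral intermediate.
Step 2: Proton transfer from HCN to the alkoxide furnishes a cyanohydrin (and releases another CN⁻ to continue the reaction).
Total: 2 elementary steps.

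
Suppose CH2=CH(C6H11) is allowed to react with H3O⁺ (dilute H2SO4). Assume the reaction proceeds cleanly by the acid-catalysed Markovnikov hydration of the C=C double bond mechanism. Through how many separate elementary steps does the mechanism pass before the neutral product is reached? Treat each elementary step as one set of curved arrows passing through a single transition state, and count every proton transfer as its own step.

Step 1: The π electrons of the C=C bond attack a proton of H3O⁺; Markovnikov addition places the new C–H on the less-substituted alkene carbon, so the positive charge ends up on the more-substituted carbon — a secondary carbocation. H2O is released.
Step 2: Carbocation rearrangement: a 1,2-hydride shift from the adjacent cyclohexyl carbon converts the initially-formed secondary cation into the more stable tertiary cation.
Step 3: Nucleophilic capture of the cation by H2O produces the protonated alcohol (an oxonium ion).
Step 4: H2O removes a proton from the oxonium oxygen, regenerating H3O⁺ and giving the neutral alcohol.
Total: 4 elementary steps.

4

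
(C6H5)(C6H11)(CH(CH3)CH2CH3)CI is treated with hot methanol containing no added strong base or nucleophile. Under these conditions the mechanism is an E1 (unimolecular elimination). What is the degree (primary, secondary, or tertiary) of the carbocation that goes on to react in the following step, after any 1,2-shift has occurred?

tertiary

Step 1: Rate-determining heterolysis of the C–I bond gives I⁻ and a tertiary carbocation.
No single 1,2-shift to an adjacent carbon would give a more-substituted cation, so no rearrangement occurs.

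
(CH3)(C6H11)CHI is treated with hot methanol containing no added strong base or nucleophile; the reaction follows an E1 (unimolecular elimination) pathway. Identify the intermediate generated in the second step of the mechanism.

tertiary carbocation

Step 1: Unassisted departure of I⁻ (taking the C–I bonding pair) generates a secondary carbocation.
Step 2: A hydride (H with its bonding pair) migrates from the adjacent cyclohexyl carbon to the cationic centre — a 1,2-hydride shift — upgrading the secondary cation to a tertiary one.
After step 2 the species present is a tertiary carbocation.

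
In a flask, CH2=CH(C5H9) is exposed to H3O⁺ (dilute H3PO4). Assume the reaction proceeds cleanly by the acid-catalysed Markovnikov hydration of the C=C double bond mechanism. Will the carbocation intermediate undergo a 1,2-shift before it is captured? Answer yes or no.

yes

The first-formed carbocation is secondary.
The adjacent cyclopentyl carbon already bears 2 other carbon substituents and has a hydrogen to migrate; after a 1,2-hydride shift from that carbon the positive charge sits on a tertiary centre.
Tertiary is more stable than secondary, so the shift occurs.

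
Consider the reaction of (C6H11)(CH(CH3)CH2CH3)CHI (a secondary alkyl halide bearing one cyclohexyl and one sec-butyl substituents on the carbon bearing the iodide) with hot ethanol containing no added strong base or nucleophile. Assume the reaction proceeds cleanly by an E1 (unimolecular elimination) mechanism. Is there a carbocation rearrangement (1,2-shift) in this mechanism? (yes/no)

yes

The first-formed carbocation is secondary.
The adjacent cyclohexyl carbon already bears 2 other carbon substituents and has a hydrogen to migrate; after a 1,2-hydride shift from that carbon the positive charge sits on a tertiary centre.
Tertiary is more stable than secondary, so the shift occurs.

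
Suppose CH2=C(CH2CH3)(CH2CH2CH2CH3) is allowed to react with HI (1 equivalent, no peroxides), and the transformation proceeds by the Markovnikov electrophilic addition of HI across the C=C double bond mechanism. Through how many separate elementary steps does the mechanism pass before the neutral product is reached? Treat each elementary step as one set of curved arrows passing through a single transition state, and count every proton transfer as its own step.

Step 1: The π electrons of the C=C bond attack a proton of HI; Markovnikov addition places the new C–H on the less-substituted alkene carbon, so the positive charge ends up on the more-substituted carbon — a tertiary carbocation. The H–I bond breaks heterolytically, releasing I⁻.
(No 1,2-shift: no single shift to an adjacent carbon would give a more stable cation.)
Step 2: Nucleophilic attack by I⁻ on the carbocation completes the addition, giving R–I.
Total: 2 elementary steps.

2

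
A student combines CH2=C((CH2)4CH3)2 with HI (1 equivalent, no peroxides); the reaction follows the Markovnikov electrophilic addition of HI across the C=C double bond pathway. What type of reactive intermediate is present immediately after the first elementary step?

tertiary carbocation

Step 1: The π electrons of the C=C bond attack a proton of HI; Markovnikov addition places the new C–H on the less-substituted alkene carbon, so the positive charge ends up on the more-substituted carbon — a tertiary carbocation. The H–I bond breaks heterolytically, releasing I⁻.
After step 1 the species present is a tertiary carbocation.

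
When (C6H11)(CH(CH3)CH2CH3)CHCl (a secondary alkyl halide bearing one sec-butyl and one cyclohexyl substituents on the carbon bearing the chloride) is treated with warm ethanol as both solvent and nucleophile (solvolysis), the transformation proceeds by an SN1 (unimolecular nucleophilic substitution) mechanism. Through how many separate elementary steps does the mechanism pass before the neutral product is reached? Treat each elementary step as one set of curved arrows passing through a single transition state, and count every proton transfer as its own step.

Step 1: Ionisation: the C–Cl σ-bond cleaves heterolytically; both bonding electrons depart with Cl⁻, leaving a secondary carbocation at the α-carbon.
Step 2: Carbocation rearrangement: a 1,2-hydride shift from the adjacent sec-butyl carbon converts the initially-formed secondary cation into the more stable tertiary cation.
Step 3: A lone pair on the oxygen of CH3CH2OH attacks the carbocation, forming a new C–O σ-bond and an oxonium ion.
Step 4: A second solvent molecule removes the proton on oxygen, giving the neutral ether product.
Total: 4 elementary steps.

4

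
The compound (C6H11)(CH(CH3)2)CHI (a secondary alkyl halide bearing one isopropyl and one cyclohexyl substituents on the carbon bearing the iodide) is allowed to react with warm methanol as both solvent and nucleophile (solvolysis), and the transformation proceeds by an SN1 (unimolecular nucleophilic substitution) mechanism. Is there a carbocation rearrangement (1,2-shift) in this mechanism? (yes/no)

yes

The first-formed carbocation is secondary.
The adjacent isopropyl carbon already bears 2 other carbon substituents and has a hydrogen to migrate; after a 1,2-hydride shift from that carbon the positive charge sits on a tertiary centre.
Tertiary is more stable than secondary, so the shift occurs.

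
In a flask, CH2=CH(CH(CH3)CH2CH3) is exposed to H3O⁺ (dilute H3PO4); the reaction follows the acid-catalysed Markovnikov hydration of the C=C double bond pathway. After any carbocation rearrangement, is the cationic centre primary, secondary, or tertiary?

Step 1: The π electrons of the C=C bond attack a proton of H3O⁺; Markovnikov addition places the new C–H on the less-substituted alkene carbon, so the positive charge ends up on the more-substituted carbon — a secondary carbocation. H2O is released.
Step 2: A 1,2-hydride shift from the adjacent sec-butyl carbon moves the positive charge from the secondary centre to an adjacent carbon, generating a more stable tertiary carbocation.
The cation rearranges from secondary to tertiary via a 1,2-hydride shift from the adjacent sec-butyl carbon; the tertiary cation is what reacts next.

tertiary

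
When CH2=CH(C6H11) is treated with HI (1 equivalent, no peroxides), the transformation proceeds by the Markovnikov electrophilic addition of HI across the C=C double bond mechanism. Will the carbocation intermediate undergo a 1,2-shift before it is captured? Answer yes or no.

The first-formed carbocation is secondary.
The adjacent cyclohexyl carbon already bears 2 other carbon substituents and has a hydrogen to migrate; after a 1,2-hydride shift from that carbon the positive charge sits on a tertiary centre.
Tertiary is more stable than secondary, so the shift occurs.

yes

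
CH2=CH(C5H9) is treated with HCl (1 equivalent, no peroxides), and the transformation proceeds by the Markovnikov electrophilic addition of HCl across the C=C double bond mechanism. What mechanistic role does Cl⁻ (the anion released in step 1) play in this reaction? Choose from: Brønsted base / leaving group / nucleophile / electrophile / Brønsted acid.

Step 3: The Cl⁻ anion donates a lone pair to the carbocation, forming the new C–Cl σ-bond and giving the neutral alkyl halide.
Cl⁻ (the anion released in step 1) donates an electron pair to form a new σ-bond to carbon — it is the nucleophile.

nucleophile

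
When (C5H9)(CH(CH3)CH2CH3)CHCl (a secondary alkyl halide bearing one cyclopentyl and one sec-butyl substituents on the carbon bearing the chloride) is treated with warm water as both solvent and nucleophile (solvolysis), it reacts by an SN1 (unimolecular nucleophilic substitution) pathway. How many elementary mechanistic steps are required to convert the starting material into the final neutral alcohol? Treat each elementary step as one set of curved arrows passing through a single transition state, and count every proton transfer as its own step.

4

Step 1: Ionisation: the C–Cl σ-bond cleaves heterolytically; both bonding electrons depart with Cl⁻, leaving a secondary carbocation at the α-carbon.
Step 2: A hydride (H with its bonding pair) migrates from the adjacent cyclopentyl carbon to the cationic centre — a 1,2-hydride shift — upgrading the secondary cation to a tertiary one.
Step 3: A lone pair on the oxygen of H2O attacks the carbocation, forming a new C–O σ-bond and an oxonium ion.
Step 4: A second solvent molecule removes the proton on oxygen, giving the neutral alcohol product.
Total: 4 elementary steps.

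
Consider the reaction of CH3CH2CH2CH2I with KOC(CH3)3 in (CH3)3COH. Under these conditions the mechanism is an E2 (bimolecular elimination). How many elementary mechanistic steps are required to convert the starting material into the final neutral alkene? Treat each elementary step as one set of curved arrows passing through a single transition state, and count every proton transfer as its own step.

Step 1: The strong base (CH3)3CO⁻ removes a β-hydrogen; in the same concerted event the electrons of the breaking C–H bond form the new π(C=C) bond and the C–I σ-bond breaks, expelling I⁻. Anti-periplanar geometry; one transition state.
Total: 1 elementary step.

1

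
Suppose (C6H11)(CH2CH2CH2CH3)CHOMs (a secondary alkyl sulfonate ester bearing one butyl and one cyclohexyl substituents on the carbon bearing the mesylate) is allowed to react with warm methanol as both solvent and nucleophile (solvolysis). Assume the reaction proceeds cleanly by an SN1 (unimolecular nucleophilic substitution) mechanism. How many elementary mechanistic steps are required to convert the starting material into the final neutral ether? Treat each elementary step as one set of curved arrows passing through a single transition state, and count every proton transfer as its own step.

Step 1: The C–O bond breaks with both electrons going to the mesylate; MsO⁻ leaves and a secondary carbocation remains.
Step 2: A hydride (H with its bonding pair) migrates from the adjacent cyclohexyl carbon to the cationic centre — a 1,2-hydride shift — upgrading the secondary cation to a tertiary one.
Step 3: A lone pair on the oxygen of CH3OH attacks the carbocation, forming a new C–O σ-bond and an oxonium ion.
Step 4: Proton transfer from the O–H of the oxonium ion to a solvent molecule delivers the neutral ether.
Total: 4 elementary steps.

4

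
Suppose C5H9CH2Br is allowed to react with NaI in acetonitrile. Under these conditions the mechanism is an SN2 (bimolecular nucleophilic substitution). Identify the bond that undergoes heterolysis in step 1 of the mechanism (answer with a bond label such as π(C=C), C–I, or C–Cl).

C–Br

Step 1: The iodide nucleophile donates a lone pair from I to the α-carbon in a backside attack; simultaneously the C–Br σ-bond breaks and both of its electrons leave with Br⁻. One concerted step with inversion of configuration.
The bond broken in this step is the C–Br bond.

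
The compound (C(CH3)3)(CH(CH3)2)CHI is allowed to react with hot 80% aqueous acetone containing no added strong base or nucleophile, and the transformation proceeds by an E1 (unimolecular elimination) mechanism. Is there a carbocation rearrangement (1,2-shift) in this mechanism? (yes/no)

The first-formed carbocation is secondary.
The adjacent isopropyl carbon already bears 2 other carbon substituents and has a hydrogen to migrate; after a 1,2-hydride shift from that carbon the positive charge sits on a tertiary centre.
Tertiary is more stable than secondary, so the shift occurs.

yes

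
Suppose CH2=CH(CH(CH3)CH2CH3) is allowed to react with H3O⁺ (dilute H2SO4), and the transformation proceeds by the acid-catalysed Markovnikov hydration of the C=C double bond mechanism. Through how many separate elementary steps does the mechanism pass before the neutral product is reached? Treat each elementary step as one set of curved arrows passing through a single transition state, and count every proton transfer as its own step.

Step 1: The π electrons of the C=C bond attack a proton of H3O⁺; Markovnikov addition places the new C–H on the less-substituted alkene carbon, so the positive charge ends up on the more-substituted carbon — a secondary carbocation. H2O is released.
Step 2: A hydride (H with its bonding pair) migrates from the adjacent sec-butyl carbon to the cationic centre — a 1,2-hydride shift — upgrading the secondary cation to a tertiary one.
Step 3: A lone pair on the oxygen of H2O attacks the carbocation, forming a C–O bond and an oxonium ion (a protonated alcohol).
Step 4: H2O removes a proton from the oxonium oxygen, regenerating H3O⁺ and giving the neutral alcohol.
Total: 4 elementary steps.

4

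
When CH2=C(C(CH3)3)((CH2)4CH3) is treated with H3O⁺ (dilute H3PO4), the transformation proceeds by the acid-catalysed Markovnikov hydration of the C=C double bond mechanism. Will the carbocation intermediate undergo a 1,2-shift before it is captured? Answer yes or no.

The first-formed carbocation is tertiary.
No single 1,2-shift to an adjacent carbon would produce a more-substituted cation than the one already present, so no rearrangement occurs.

no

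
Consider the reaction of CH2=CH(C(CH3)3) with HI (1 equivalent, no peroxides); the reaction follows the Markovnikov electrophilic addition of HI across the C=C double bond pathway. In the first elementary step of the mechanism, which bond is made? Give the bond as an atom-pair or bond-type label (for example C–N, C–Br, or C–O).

C–H

Step 1: Electrophilic addition begins with the π(C=C) electrons forming a bond to the proton of HI. Following Markovnikov's rule, the resulting cation is secondary. The H–I bond breaks heterolytically, releasing I⁻.
The bond formed in this step is the C–H bond.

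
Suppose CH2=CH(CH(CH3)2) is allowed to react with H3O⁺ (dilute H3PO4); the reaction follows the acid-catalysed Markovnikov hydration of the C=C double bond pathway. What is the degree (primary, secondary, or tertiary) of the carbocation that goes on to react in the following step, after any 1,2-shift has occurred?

Step 1: Electrophilic addition begins with the π(C=C) electrons forming a bond to the proton of H3O⁺. Following Markovnikov's rule, the resulting cation is secondary. H2O is released.
Step 2: Carbocation rearrangement: a 1,2-hydride shift from the adjacent isopropyl carbon converts the initially-formed secondary cation into the more stable tertiary cation.
The cation rearranges from secondary to tertiary via a 1,2-hydride shift from the adjacent isopropyl carbon; the tertiary cation is what reacts next.

tertiary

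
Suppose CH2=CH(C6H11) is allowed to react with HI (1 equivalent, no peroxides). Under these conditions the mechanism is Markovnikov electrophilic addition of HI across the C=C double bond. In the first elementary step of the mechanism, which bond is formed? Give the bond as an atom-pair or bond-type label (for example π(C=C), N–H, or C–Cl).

Step 1: The π electrons of the C=C bond attack a proton of HI; Markovnikov addition places the new C–H on the less-substituted alkene carbon, so the positive charge ends up on the more-substituted carbon — a secondary carbocation. The H–I bond breaks heterolytically, releasing I⁻.
The bond formed in this step is the C–H bond.

C–H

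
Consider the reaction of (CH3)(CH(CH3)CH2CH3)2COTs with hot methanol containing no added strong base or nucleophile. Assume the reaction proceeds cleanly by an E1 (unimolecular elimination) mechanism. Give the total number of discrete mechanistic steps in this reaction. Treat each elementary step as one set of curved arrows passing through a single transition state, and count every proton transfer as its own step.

Step 1: Unassisted departure of TsO⁻ (taking the C–O bonding pair) generates a tertiary carbocation.
(No 1,2-shift: no single shift to an adjacent carbon would give a more stable cation.)
Step 2: A methanol molecule (solvent) deprotonates a β-carbon; as the C–H bond breaks, those electrons form the new alkene π bond.
Total: 2 elementary steps.

2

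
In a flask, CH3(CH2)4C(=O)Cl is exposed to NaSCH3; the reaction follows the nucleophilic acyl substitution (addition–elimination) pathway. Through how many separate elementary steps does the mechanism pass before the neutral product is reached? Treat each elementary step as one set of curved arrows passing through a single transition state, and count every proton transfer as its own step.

Step 1: Nucleophilic addition of CH3S⁻ to the acyl carbon breaks the π(C=O) bond and yields a tetrahedral, anionic intermediate.
Step 2: An oxygen lone pair re-forms the C=O π bond as the C–Cl σ-bond breaks; Cl⁻ is expelled.
Total: 2 elementary steps.

2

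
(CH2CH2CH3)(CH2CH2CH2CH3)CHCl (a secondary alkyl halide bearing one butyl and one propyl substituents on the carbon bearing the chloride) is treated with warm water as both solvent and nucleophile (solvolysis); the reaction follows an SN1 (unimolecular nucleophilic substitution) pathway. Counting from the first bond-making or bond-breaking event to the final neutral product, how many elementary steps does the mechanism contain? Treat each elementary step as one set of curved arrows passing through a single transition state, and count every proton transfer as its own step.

3

Step 1: Unassisted departure of Cl⁻ (taking the C–Cl bonding pair) generates a secondary carbocation.
(No 1,2-shift: no single shift to an adjacent carbon would give a more stable cation.)
Step 2: Nucleophilic capture: the oxygen of H2O bonds to the cationic carbon, producing an oxonium-ion intermediate.
Step 3: A second solvent molecule removes the proton on oxygen, giving the neutral alcohol product.
Total: 3 elementary steps.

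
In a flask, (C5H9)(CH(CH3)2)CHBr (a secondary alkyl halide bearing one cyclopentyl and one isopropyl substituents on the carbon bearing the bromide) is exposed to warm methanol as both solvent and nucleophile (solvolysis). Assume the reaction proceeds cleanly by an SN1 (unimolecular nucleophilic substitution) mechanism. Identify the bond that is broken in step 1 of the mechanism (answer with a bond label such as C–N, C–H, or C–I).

C–Br

Step 1: Ionisation: the C–Br σ-bond cleaves heterolytically; both bonding electrons depart with Br⁻, leaving a secondary carbocation at the α-carbon.
The bond broken in this step is the C–Br bond.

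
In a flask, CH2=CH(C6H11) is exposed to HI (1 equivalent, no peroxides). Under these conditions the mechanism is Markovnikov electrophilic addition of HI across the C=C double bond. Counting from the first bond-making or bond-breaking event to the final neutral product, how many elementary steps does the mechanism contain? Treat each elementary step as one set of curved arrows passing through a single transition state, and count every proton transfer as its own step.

3

Step 1: Electrophilic addition begins with the π(C=C) electrons forming a bond to the proton of HI. Following Markovnikov's rule, the resulting cation is secondary. The H–I bond breaks heterolytically, releasing I⁻.
Step 2: A hydride (H with its bonding pair) migrates from the adjacent cyclohexyl carbon to the cationic centre — a 1,2-hydride shift — upgrading the secondary cation to a tertiary one.
Step 3: Nucleophilic attack by I⁻ on the carbocation completes the addition, giving R–I.
Total: 3 elementary steps.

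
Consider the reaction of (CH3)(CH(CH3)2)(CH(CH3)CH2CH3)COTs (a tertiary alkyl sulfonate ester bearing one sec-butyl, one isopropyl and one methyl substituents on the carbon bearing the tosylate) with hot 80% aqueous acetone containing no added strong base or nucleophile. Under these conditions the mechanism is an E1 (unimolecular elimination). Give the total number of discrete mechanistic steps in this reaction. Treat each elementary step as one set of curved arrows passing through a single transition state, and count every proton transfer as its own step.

2

Step 1: Ionisation: the C–O σ-bond cleaves heterolytically; both bonding electrons depart with TsO⁻, leaving a tertiary carbocation at the α-carbon.
(No 1,2-shift: no single shift to an adjacent carbon would give a more stable cation.)
Step 2: A water molecule (solvent) deprotonates a β-carbon; as the C–H bond breaks, those electrons form the new alkene π bond.
Total: 2 elementary steps.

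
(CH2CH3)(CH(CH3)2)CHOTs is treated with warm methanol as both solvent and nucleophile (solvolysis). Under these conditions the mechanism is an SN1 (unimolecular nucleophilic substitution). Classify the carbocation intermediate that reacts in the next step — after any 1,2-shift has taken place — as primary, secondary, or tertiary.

Step 1: The C–O bond breaks with both electrons going to the tosylate; TsO⁻ leaves and a secondary carbocation remains.
Step 2: A hydride (H with its bonding pair) migrates from the adjacent isopropyl carbon to the cationic centre — a 1,2-hydride shift — upgrading the secondary cation to a tertiary one.
The cation rearranges from secondary to tertiary via a 1,2-hydride shift from the adjacent isopropyl carbon; the tertiary cation is what reacts next.

tertiary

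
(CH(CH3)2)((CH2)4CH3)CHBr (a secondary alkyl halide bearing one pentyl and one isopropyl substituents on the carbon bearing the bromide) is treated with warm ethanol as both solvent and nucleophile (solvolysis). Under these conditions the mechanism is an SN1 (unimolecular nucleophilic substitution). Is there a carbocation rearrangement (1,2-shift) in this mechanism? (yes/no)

yes

The first-formed carbocation is secondary.
The adjacent isopropyl carbon already bears 2 other carbon substituents and has a hydrogen to migrate; after a 1,2-hydride shift from that carbon the positive charge sits on a tertiary centre.
Tertiary is more stable than secondary, so the shift occurs.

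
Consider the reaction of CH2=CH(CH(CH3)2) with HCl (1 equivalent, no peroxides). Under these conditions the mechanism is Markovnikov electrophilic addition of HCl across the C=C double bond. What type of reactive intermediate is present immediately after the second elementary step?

Step 1: Protonation of the alkene by HCl: the π bond acts as the nucleophile and picks up H⁺, giving the more stable (Markovnikov) secondary carbocation. The H–Cl bond breaks heterolytically, releasing Cl⁻.
Step 2: A hydride (H with its bonding pair) migrates from the adjacent isopropyl carbon to the cationic centre — a 1,2-hydride shift — upgrading the secondary cation to a tertiary one.
After step 2 the species present is a tertiary carbocation.

tertiary carbocation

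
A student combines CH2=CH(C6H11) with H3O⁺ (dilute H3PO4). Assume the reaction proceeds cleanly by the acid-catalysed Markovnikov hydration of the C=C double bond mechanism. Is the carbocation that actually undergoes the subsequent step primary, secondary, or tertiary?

tertiary

Step 1: The π electrons of the C=C bond attack a proton of H3O⁺; Markovnikov addition places the new C–H on the less-substituted alkene carbon, so the positive charge ends up on the more-substituted carbon — a secondary carbocation. H2O is released.
Step 2: Carbocation rearrangement: a 1,2-hydride shift from the adjacent cyclohexyl carbon converts the initially-formed secondary cation into the more stable tertiary cation.
The cation rearranges from secondary to tertiary via a 1,2-hydride shift from the adjacent cyclohexyl carbon; the tertiary cation is what reacts next.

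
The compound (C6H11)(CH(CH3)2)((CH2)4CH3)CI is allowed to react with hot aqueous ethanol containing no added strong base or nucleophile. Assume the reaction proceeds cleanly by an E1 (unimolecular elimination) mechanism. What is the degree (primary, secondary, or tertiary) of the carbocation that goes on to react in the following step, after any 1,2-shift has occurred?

tertiary

Step 1: The C–I bond breaks with both electrons going to the iodide; I⁻ leaves and a tertiary carbocation remains.
No single 1,2-shift to an adjacent carbon would give a more-substituted cation, so no rearrangement occurs.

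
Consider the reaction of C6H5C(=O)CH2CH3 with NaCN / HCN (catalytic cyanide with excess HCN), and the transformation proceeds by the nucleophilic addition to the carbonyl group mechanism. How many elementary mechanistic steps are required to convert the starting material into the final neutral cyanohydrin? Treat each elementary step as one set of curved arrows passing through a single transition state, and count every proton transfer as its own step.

Step 1: A lone pair / filled orbital on CN⁻ attacks the electrophilic carbonyl carbon; the π(C=O) electrons shift onto oxygen, producing a tetrahedral alkoxide intermediate.
Step 2: The alkoxide is protonated in situ by undissociated HCN, yielding a cyanohydrin; the CN⁻ so formed carries on the cycle.
Total: 2 elementary steps.

2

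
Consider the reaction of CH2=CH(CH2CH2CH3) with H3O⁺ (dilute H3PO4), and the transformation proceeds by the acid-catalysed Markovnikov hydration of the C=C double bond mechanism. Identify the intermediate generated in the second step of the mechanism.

Step 1: Protonation of the alkene by H3O⁺: the π bond acts as the nucleophile and picks up H⁺, giving the more stable (Markovnikov) secondary carbocation. H2O is released.
Step 2: Nucleophilic capture of the cation by H2O produces the protonated alcohol (an oxonium ion).
After step 2 the species present is an oxonium ion.

oxonium ion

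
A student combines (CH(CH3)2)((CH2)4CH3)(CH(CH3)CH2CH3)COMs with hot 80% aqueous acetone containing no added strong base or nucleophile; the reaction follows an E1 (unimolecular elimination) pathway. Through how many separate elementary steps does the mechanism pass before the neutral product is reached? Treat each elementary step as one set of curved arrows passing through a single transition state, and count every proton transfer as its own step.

2

Step 1: The C–O bond breaks with both electrons going to the mesylate; MsO⁻ leaves and a tertiary carbocation remains.
(No 1,2-shift: no single shift to an adjacent carbon would give a more stable cation.)
Step 2: A water molecule (solvent) deprotonates a β-carbon; as the C–H bond breaks, those electrons form the new alkene π bond.
Total: 2 elementary steps.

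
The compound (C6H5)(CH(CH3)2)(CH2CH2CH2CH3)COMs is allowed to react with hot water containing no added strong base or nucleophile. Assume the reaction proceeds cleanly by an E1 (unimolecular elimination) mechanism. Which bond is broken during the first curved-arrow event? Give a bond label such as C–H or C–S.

C–O

Step 1: Rate-determining heterolysis of the C–O bond gives MsO⁻ and a tertiary carbocation.
The bond broken in this step is the C–O bond.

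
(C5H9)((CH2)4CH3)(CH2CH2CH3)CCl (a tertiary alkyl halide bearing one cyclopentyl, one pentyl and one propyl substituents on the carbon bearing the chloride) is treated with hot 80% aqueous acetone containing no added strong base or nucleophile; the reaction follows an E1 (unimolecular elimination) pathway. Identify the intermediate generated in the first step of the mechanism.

Step 1: The C–Cl bond breaks with both electrons going to the chloride; Cl⁻ leaves and a tertiary carbocation remains.
After step 1 the species present is a tertiary carbocation.

tertiary carbocation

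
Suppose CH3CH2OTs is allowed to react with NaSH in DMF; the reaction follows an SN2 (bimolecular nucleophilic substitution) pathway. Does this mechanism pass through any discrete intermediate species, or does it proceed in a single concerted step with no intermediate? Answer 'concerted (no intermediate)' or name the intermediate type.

concerted (no intermediate)

HS⁻ attacks the back face of the α-carbon while TsO⁻ departs with the C–O bonding pair — a single concerted displacement through a pentacoordinate transition state.
All bond changes occur in one transition state; no discrete intermediate is formed.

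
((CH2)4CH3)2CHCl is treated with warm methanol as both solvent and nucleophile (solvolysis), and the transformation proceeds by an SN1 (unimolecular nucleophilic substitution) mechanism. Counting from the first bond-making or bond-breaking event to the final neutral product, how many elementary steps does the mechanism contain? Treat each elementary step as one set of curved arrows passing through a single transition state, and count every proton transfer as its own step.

3

Step 1: The C–Cl bond breaks with both electrons going to the chloride; Cl⁻ leaves and a secondary carbocation remains.
(No 1,2-shift: no single shift to an adjacent carbon would give a more stable cation.)
Step 2: CH3OH donates an oxygen lone pair into the empty p orbital of the cation, giving a protonated ether (an oxonium ion).
Step 3: Proton transfer from the O–H of the oxonium ion to a solvent molecule delivers the neutral ether.
Total: 3 elementary steps.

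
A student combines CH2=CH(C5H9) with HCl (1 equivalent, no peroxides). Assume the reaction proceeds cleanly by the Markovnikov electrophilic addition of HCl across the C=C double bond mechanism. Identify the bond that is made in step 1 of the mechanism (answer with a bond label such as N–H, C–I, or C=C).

Step 1: The π electrons of the C=C bond attack a proton of HCl; Markovnikov addition places the new C–H on the less-substituted alkene carbon, so the positive charge ends up on the more-substituted carbon — a secondary carbocation. The H–Cl bond breaks heterolytically, releasing Cl⁻.
The bond formed in this step is the C–H bond.

C–H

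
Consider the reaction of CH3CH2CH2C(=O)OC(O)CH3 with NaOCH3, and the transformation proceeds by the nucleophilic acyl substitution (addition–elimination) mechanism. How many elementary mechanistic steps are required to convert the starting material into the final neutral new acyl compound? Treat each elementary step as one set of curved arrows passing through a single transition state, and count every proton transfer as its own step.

2

Step 1: Nucleophilic addition of CH3O⁻ to the acyl carbon breaks the π(C=O) bond and yields a tetrahedral, anionic intermediate.
Step 2: Elimination step: re-formation of the carbonyl π bond drives out CH3CO2⁻, giving the new acyl compound.
Total: 2 elementary steps.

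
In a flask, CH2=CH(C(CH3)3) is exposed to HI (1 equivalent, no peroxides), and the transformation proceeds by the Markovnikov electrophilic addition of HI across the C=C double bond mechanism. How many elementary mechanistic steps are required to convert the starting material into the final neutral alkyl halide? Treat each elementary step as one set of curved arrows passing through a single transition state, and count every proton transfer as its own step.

Step 1: Electrophilic addition begins with the π(C=C) electrons forming a bond to the proton of HI. Following Markovnikov's rule, the resulting cation is secondary. The H–I bond breaks heterolytically, releasing I⁻.
Step 2: Carbocation rearrangement: a 1,2-methyl shift from the adjacent tert-butyl carbon converts the initially-formed secondary cation into the more stable tertiary cation.
Step 3: Nucleophilic attack by I⁻ on the carbocation completes the addition, giving R–I.
Total: 3 elementary steps.

3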